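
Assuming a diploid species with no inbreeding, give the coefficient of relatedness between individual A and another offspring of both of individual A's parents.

0.5

Each parent–offspring link contributes a factor of 1/2, and independent paths through distinct common ancestors add.
Full sibs share both parents — two paths of length 2: r = 2·(1/2)^2 = 1/2.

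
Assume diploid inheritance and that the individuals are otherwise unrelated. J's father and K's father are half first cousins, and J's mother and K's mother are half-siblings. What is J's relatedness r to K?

0.078125

Independent pedigree routes through distinct common ancestors add.
J and K are related in two ways: half second cousins through their fathers (r = 1/64) and half first cousins through their mothers (r = 1/16).
r = 1/64 + 1/16 = 0.078125.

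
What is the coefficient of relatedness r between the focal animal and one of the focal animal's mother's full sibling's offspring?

0.125

Each parent–offspring link contributes a factor of 1/2, and independent paths through distinct common ancestors add.
First cousins share one grandparent pair — two paths of length 4: r = 2·(1/2)^4 = 1/8.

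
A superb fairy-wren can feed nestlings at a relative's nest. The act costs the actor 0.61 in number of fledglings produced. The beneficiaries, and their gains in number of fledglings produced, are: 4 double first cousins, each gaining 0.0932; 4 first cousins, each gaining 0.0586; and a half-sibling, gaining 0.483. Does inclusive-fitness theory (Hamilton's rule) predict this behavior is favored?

No

Hamilton's rule: the trait is favored when the sum of r·B over every recipient exceeds the actor's cost C.
r to a double first cousin = 1/4 (double first cousins share both grandparent pairs — four paths of length 4: r = 4·(1/2)^4 = 1/4).
r to a first cousin = 0.125 (first cousins share one grandparent pair — two paths of length 4: r = 2·(1/2)^4 = 1/8).
r to a half-sibling = 0.25 (half-sibs share one parent — one path of length 2: r = (1/2)^2 = 1/4).
Summing one r·B term per recipient: 4·0.25·0.0932 + 4·0.125·0.0586 + 1·0.25·0.483 = 0.24325.
0.24325 < 0.61: the indirect benefit is less than the cost.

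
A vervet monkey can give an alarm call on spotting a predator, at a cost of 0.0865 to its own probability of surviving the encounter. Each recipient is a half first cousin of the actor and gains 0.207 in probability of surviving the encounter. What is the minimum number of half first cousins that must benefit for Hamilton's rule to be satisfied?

7

r to a half first cousin = 0.0625 (half first cousins share one grandparent — one path of length 4: r = (1/2)^4 = 1/16).
Hamilton's rule: n·r·B > C  ⇒  n > C/(r·B) = 0.0865/(0.0625·0.207) = 6.686.
The smallest integer exceeding 6.686 is 7.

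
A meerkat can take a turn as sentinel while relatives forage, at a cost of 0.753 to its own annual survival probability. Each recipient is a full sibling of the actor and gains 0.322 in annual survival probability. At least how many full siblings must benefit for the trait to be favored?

r to a full sibling = 0.5 (full sibs share both parents — two paths of length 2: r = 2·(1/2)^2 = 1/2).
Hamilton's rule: n·r·B > C  ⇒  n > C/(r·B) = 0.753/(0.5·0.322) = 4.677.
The smallest integer exceeding 4.677 is 5.

5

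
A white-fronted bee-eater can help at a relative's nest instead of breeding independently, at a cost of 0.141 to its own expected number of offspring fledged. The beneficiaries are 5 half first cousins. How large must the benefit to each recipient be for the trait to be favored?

r to a half first cousin = 1/16 (half first cousins share one grandparent — one path of length 4: r = (1/2)^4 = 1/16).
Hamilton's rule with n recipients of equal r: n·r·B > C, so B > C/(n·r) = 0.141/(5·0.0625) = 0.4512.

0.4512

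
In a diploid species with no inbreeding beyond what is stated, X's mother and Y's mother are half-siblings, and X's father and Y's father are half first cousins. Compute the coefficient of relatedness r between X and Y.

With two independent routes of shared ancestry, r is the sum of the two contributions.
X and Y are related in two ways: half first cousins through their mothers (r = 1/16) and half second cousins through their fathers (r = 1/64).
r = 1/16 + 1/64 = 0.078125.

0.078125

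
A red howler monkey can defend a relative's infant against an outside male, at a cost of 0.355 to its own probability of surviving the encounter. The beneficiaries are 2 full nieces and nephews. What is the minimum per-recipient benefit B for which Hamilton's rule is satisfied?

r to a full niece or nephew = 1/4 (full aunt/uncle↔niece/nephew: two paths of length 3 through the shared grandparent pair: r = 2·(1/2)^3 = 1/4).
Hamilton's rule with n recipients of equal r: n·r·B > C, so B > C/(n·r) = 0.355/(2·0.25) = 0.71.

0.71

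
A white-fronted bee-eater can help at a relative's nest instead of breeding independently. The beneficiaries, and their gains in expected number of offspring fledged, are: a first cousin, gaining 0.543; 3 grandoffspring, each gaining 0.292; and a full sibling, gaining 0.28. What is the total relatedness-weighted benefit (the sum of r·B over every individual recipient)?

0.426875

r to a first cousin = 1/8 (first cousins share one grandparent pair — two paths of length 4: r = 2·(1/2)^4 = 1/8).
r to a grandoffspring = 0.25 (two parent–offspring links: r = (1/2)^2 = 1/4).
r to a full sibling = 0.5 (full sibs share both parents — two paths of length 2: r = 2·(1/2)^2 = 1/2).
Summing one r·B term per recipient: 1·0.125·0.543 + 3·0.25·0.292 + 1·0.5·0.28 = 0.426875.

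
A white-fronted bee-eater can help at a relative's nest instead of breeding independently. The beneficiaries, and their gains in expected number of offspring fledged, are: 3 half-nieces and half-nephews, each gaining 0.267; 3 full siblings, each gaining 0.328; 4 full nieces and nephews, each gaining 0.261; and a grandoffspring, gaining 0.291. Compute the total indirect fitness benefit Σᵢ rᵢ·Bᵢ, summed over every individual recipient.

r to a half-niece or half-nephew = 1/8 (half-aunt/uncle↔niece/nephew: one path of length 3: r = (1/2)^3 = 1/8).
r to a full sibling = 1/2 (full sibs share both parents — two paths of length 2: r = 2·(1/2)^2 = 1/2).
r to a full niece or nephew = 1/4 (full aunt/uncle↔niece/nephew: two paths of length 3 through the shared grandparent pair: r = 2·(1/2)^3 = 1/4).
r to a grandoffspring = 1/4 (two parent–offspring links: r = (1/2)^2 = 1/4).
Summing one r·B term per recipient: 3·0.125·0.267 + 3·0.5·0.328 + 4·0.25·0.261 + 1·0.25·0.291 = 0.925875.

0.925875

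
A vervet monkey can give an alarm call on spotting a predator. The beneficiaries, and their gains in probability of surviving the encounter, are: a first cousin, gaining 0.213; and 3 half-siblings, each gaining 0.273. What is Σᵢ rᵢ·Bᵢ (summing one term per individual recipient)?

r to a first cousin = 1/8 (first cousins share one grandparent pair — two paths of length 4: r = 2·(1/2)^4 = 1/8).
r to a half-sibling = 1/4 (half-sibs share one parent — one path of length 2: r = (1/2)^2 = 1/4).
Summing one r·B term per recipient: 1·0.125·0.213 + 3·0.25·0.273 = 0.231375.

0.231375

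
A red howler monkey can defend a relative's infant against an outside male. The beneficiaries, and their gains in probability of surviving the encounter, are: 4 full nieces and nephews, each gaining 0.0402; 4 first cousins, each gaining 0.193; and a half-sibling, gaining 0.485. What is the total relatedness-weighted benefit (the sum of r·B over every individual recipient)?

r to a full niece or nephew = 1/4 (full aunt/uncle↔niece/nephew: two paths of length 3 through the shared grandparent pair: r = 2·(1/2)^3 = 1/4).
r to a first cousin = 1/8 (first cousins share one grandparent pair — two paths of length 4: r = 2·(1/2)^4 = 1/8).
r to a half-sibling = 0.25 (half-sibs share one parent — one path of length 2: r = (1/2)^2 = 1/4).
Summing one r·B term per recipient: 4·0.25·0.0402 + 4·0.125·0.193 + 1·0.25·0.485 = 0.25795.

0.25795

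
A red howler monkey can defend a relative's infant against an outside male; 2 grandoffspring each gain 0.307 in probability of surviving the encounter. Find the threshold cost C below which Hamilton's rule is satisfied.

r to a grandoffspring = 1/4 (two parent–offspring links: r = (1/2)^2 = 1/4).
Hamilton's rule: n·r·B > C, so the trait is favored while C < n·r·B = 2·0.25·0.307 = 0.1535.

0.1535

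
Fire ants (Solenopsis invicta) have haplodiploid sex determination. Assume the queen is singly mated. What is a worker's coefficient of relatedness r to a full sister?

Haplodiploid full sisters inherit their father's entire haploid genome identically (contributing 1/2) and on average half of their mother's contribution (1/2 · 1/2 = 1/4); r = 1/2 + 1/4 = 3/4.

0.75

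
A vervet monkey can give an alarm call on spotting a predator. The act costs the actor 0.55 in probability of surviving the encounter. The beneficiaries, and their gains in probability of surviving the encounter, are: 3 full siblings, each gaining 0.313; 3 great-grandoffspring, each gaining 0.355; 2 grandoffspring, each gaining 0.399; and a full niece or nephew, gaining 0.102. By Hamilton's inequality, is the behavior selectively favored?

Hamilton's rule: the trait is favored when the sum of r·B over every recipient exceeds the actor's cost C.
r to a full sibling = 0.5 (full sibs share both parents — two paths of length 2: r = 2·(1/2)^2 = 1/2).
r to a great-grandoffspring = 1/8 (three parent–offspring links: r = (1/2)^3 = 1/8).
r to a grandoffspring = 1/4 (two parent–offspring links: r = (1/2)^2 = 1/4).
r to a full niece or nephew = 0.25 (full aunt/uncle↔niece/nephew: two paths of length 3 through the shared grandparent pair: r = 2·(1/2)^3 = 1/4).
Summing one r·B term per recipient: 3·0.5·0.313 + 3·0.125·0.355 + 2·0.25·0.399 + 1·0.25·0.102 = 0.827625.
0.827625 > 0.55: the indirect benefit exceeds the cost.

Yes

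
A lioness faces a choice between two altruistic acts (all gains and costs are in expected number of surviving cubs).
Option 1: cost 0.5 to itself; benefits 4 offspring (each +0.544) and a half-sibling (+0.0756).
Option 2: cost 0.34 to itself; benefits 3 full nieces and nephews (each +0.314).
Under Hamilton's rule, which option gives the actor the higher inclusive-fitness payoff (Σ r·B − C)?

Option 1

Option 1: r to an offspring = 0.5.
Option 1: r to a half-sibling = 0.25.
Option 1: Σ r·B − C = (4·0.5·0.544 + 1·0.25·0.0756) − 0.5 = 0.6069.
Option 2: r to a full niece or nephew = 0.25.
Option 2: Σ r·B − C = (3·0.25·0.314) − 0.34 = -0.1045.
Option 1 has the higher net inclusive-fitness payoff.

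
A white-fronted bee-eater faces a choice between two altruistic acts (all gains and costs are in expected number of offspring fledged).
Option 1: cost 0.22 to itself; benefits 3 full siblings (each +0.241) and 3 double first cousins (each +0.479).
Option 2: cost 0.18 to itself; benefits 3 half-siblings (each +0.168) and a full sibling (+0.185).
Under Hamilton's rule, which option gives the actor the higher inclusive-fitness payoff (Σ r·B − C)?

Option 1: r to a full sibling = 0.5.
Option 1: r to a double first cousin = 0.25.
Option 1: Σ r·B − C = (3·0.5·0.241 + 3·0.25·0.479) − 0.22 = 0.50075.
Option 2: r to a half-sibling = 0.25.
Option 2: r to a full sibling = 0.5.
Option 2: Σ r·B − C = (3·0.25·0.168 + 1·0.5·0.185) − 0.18 = 0.0385.
Option 1 has the higher net inclusive-fitness payoff.

Option 1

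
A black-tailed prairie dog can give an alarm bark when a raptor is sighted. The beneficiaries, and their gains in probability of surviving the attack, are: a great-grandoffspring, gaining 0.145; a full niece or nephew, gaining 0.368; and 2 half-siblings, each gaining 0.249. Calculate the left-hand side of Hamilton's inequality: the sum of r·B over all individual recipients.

r to a great-grandoffspring = 1/8 (three parent–offspring links: r = (1/2)^3 = 1/8).
r to a full niece or nephew = 1/4 (full aunt/uncle↔niece/nephew: two paths of length 3 through the shared grandparent pair: r = 2·(1/2)^3 = 1/4).
r to a half-sibling = 0.25 (half-sibs share one parent — one path of length 2: r = (1/2)^2 = 1/4).
Summing one r·B term per recipient: 1·0.125·0.145 + 1·0.25·0.368 + 2·0.25·0.249 = 0.234625.

0.234625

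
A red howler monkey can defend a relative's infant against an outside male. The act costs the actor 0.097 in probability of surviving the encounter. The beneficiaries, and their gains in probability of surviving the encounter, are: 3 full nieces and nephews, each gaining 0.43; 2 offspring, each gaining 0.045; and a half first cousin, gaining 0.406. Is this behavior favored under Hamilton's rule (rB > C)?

Hamilton's rule: the trait is favored when the sum of r·B over every recipient exceeds the actor's cost C.
r to a full niece or nephew = 1/4 (full aunt/uncle↔niece/nephew: two paths of length 3 through the shared grandparent pair: r = 2·(1/2)^3 = 1/4).
r to an offspring = 1/2 (one parent–offspring link: r = (1/2)^1 = 1/2).
r to a half first cousin = 1/16 (half first cousins share one grandparent — one path of length 4: r = (1/2)^4 = 1/16).
Summing one r·B term per recipient: 3·0.25·0.43 + 2·0.5·0.045 + 1·0.0625·0.406 = 0.392875.
0.392875 > 0.097: the indirect benefit exceeds the cost.

Yes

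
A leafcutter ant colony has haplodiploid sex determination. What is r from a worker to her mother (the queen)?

One meiotic link between diploid queen and diploid daughter: r = 1/2.

0.5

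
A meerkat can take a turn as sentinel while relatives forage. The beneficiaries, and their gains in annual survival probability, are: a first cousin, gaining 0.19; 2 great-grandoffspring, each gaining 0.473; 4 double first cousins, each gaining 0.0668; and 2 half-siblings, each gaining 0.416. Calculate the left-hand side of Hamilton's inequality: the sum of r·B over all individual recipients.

r to a first cousin = 0.125 (first cousins share one grandparent pair — two paths of length 4: r = 2·(1/2)^4 = 1/8).
r to a great-grandoffspring = 1/8 (three parent–offspring links: r = (1/2)^3 = 1/8).
r to a double first cousin = 1/4 (double first cousins share both grandparent pairs — four paths of length 4: r = 4·(1/2)^4 = 1/4).
r to a half-sibling = 0.25 (half-sibs share one parent — one path of length 2: r = (1/2)^2 = 1/4).
Summing one r·B term per recipient: 1·0.125·0.19 + 2·0.125·0.473 + 4·0.25·0.0668 + 2·0.25·0.416 = 0.4168.

0.4168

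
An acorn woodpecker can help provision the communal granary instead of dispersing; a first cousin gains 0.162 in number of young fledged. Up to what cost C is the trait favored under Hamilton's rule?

0.02025

r to a first cousin = 1/8 (first cousins share one grandparent pair — two paths of length 4: r = 2·(1/2)^4 = 1/8).
Hamilton's rule: n·r·B > C, so the trait is favored while C < n·r·B = 1·0.125·0.162 = 0.02025.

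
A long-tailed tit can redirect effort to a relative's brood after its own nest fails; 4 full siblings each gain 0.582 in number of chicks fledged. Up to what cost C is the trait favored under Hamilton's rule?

1.164

r to a full sibling = 0.5 (full sibs share both parents — two paths of length 2: r = 2·(1/2)^2 = 1/2).
Hamilton's rule: n·r·B > C, so the trait is favored while C < n·r·B = 4·0.5·0.582 = 1.164.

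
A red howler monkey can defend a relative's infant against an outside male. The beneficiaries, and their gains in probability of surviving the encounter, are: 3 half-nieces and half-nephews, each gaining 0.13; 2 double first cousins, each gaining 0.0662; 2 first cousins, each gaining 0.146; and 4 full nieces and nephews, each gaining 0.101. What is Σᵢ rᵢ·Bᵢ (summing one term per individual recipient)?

r to a half-niece or half-nephew = 0.125 (half-aunt/uncle↔niece/nephew: one path of length 3: r = (1/2)^3 = 1/8).
r to a double first cousin = 0.25 (double first cousins share both grandparent pairs — four paths of length 4: r = 4·(1/2)^4 = 1/4).
r to a first cousin = 0.125 (first cousins share one grandparent pair — two paths of length 4: r = 2·(1/2)^4 = 1/8).
r to a full niece or nephew = 1/4 (full aunt/uncle↔niece/nephew: two paths of length 3 through the shared grandparent pair: r = 2·(1/2)^3 = 1/4).
Summing one r·B term per recipient: 3·0.125·0.13 + 2·0.25·0.0662 + 2·0.125·0.146 + 4·0.25·0.101 = 0.21935.

0.21935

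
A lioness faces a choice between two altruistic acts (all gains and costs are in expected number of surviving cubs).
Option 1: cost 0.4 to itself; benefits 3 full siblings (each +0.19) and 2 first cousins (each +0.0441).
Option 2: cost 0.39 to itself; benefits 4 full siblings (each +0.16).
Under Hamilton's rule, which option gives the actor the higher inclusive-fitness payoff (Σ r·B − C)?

Option 1: r to a full sibling = 0.5.
Option 1: r to a first cousin = 0.125.
Option 1: Σ r·B − C = (3·0.5·0.19 + 2·0.125·0.0441) − 0.4 = -0.103975.
Option 2: r to a full sibling = 0.5.
Option 2: Σ r·B − C = (4·0.5·0.16) − 0.39 = -0.07.
Option 2 has the higher net inclusive-fitness payoff.

Option 2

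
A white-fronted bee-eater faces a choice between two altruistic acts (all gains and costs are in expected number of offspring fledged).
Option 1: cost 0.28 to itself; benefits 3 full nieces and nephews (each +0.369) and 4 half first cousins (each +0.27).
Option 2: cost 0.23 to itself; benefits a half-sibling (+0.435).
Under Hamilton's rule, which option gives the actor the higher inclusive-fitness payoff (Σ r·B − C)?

Option 1

Option 1: r to a full niece or nephew = 0.25.
Option 1: r to a half first cousin = 0.0625.
Option 1: Σ r·B − C = (3·0.25·0.369 + 4·0.0625·0.27) − 0.28 = 0.06425.
Option 2: r to a half-sibling = 0.25.
Option 2: Σ r·B − C = (1·0.25·0.435) − 0.23 = -0.12125.
Option 1 has the higher net inclusive-fitness payoff.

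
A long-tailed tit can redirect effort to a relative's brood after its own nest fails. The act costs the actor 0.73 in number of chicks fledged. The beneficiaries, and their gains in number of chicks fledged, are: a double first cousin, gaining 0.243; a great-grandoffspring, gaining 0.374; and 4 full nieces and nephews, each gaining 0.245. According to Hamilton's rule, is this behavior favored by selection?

Hamilton's rule: the trait is favored when the sum of r·B over every recipient exceeds the actor's cost C.
r to a double first cousin = 1/4 (double first cousins share both grandparent pairs — four paths of length 4: r = 4·(1/2)^4 = 1/4).
r to a great-grandoffspring = 1/8 (three parent–offspring links: r = (1/2)^3 = 1/8).
r to a full niece or nephew = 1/4 (full aunt/uncle↔niece/nephew: two paths of length 3 through the shared grandparent pair: r = 2·(1/2)^3 = 1/4).
Summing one r·B term per recipient: 1·0.25·0.243 + 1·0.125·0.374 + 4·0.25·0.245 = 0.3525.
0.3525 < 0.73: the indirect benefit is less than the cost.

No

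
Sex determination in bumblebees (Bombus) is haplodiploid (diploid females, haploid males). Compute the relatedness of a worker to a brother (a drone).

Her haploid brother carries none of their father's genes and a random half of their mother's genome; that half matches the maternal half of her own genome with probability 1/2: r = 1/2 · 1/2 = 1/4.

0.25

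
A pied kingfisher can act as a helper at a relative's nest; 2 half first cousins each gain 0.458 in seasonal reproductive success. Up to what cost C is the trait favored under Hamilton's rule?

r to a half first cousin = 1/16 (half first cousins share one grandparent — one path of length 4: r = (1/2)^4 = 1/16).
Hamilton's rule: n·r·B > C, so the trait is favored while C < n·r·B = 2·0.0625·0.458 = 0.05725.

0.05725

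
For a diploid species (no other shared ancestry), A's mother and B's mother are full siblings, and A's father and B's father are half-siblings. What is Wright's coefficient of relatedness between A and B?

0.1875

Wright's path rule: contributions from independent ancestry routes add.
A and B are related in two ways: first cousins through their mothers (r = 1/8) and half first cousins through their fathers (r = 1/16).
r = 1/8 + 1/16 = 0.1875.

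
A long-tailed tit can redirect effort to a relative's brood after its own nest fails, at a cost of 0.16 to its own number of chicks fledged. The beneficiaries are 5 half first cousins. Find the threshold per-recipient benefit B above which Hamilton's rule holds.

0.512

r to a half first cousin = 0.0625 (half first cousins share one grandparent — one path of length 4: r = (1/2)^4 = 1/16).
Hamilton's rule with n recipients of equal r: n·r·B > C, so B > C/(n·r) = 0.16/(5·0.0625) = 0.512.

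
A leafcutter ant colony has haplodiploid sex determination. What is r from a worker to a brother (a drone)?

Her haploid brother carries none of their father's genes and a random half of their mother's genome; that half matches the maternal half of her own genome with probability 1/2: r = 1/2 · 1/2 = 1/4.

0.25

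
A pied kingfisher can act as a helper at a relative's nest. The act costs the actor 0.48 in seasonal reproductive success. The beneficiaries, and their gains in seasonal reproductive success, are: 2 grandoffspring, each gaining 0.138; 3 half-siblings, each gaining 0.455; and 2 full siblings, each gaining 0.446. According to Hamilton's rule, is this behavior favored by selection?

Hamilton's rule: the trait is favored when the sum of r·B over every recipient exceeds the actor's cost C.
r to a grandoffspring = 0.25 (two parent–offspring links: r = (1/2)^2 = 1/4).
r to a half-sibling = 0.25 (half-sibs share one parent — one path of length 2: r = (1/2)^2 = 1/4).
r to a full sibling = 0.5 (full sibs share both parents — two paths of length 2: r = 2·(1/2)^2 = 1/2).
Summing one r·B term per recipient: 2·0.25·0.138 + 3·0.25·0.455 + 2·0.5·0.446 = 0.85625.
0.85625 > 0.48: the indirect benefit exceeds the cost.

Yes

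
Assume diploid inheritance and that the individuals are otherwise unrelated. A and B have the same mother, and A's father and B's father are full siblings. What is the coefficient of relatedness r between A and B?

With two independent routes of shared ancestry, r is the sum of the two contributions.
A and B are related in two ways: half-sibs through their shared mother (r = 1/4) and first cousins through their fathers (r = 1/8).
r = 1/4 + 1/8 = 3/8 = 0.375.

0.375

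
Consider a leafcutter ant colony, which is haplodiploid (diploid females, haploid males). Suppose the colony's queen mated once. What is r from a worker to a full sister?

Haplodiploid full sisters inherit their father's entire haploid genome identically (contributing 1/2) and on average half of their mother's contribution (1/2 · 1/2 = 1/4); r = 1/2 + 1/4 = 3/4.

0.75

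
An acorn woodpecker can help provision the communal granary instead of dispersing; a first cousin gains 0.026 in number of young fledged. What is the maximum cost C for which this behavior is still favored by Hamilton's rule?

r to a first cousin = 0.125 (first cousins share one grandparent pair — two paths of length 4: r = 2·(1/2)^4 = 1/8).
Hamilton's rule: n·r·B > C, so the trait is favored while C < n·r·B = 1·0.125·0.026 = 0.00325.

0.00325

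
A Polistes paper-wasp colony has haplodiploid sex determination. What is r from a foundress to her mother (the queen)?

One meiotic link between diploid queen and diploid daughter: r = 1/2.

0.5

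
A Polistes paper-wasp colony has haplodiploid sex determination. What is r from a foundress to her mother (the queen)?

0.5

One meiotic link between diploid queen and diploid daughter: r = 1/2.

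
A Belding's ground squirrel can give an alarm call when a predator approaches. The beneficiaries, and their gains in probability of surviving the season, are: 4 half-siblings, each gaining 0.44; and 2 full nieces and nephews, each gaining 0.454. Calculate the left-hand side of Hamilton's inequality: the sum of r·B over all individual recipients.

0.667

r to a half-sibling = 0.25 (half-sibs share one parent — one path of length 2: r = (1/2)^2 = 1/4).
r to a full niece or nephew = 0.25 (full aunt/uncle↔niece/nephew: two paths of length 3 through the shared grandparent pair: r = 2·(1/2)^3 = 1/4).
Summing one r·B term per recipient: 4·0.25·0.44 + 2·0.25·0.454 = 0.667.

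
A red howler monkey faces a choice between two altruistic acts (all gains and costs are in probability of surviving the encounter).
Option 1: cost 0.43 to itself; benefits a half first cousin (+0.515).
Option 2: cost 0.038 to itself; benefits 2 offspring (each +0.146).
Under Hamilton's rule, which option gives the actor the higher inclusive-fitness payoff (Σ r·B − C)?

Option 2

Option 1: r to a half first cousin = 0.0625.
Option 1: Σ r·B − C = (1·0.0625·0.515) − 0.43 = -0.3978125.
Option 2: r to an offspring = 0.5.
Option 2: Σ r·B − C = (2·0.5·0.146) − 0.038 = 0.108.
Option 2 has the higher net inclusive-fitness payoff.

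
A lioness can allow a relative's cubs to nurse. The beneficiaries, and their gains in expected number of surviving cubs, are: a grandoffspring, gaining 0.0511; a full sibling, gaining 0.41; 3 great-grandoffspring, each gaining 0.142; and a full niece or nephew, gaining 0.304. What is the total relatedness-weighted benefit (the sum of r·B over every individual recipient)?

r to a grandoffspring = 0.25 (two parent–offspring links: r = (1/2)^2 = 1/4).
r to a full sibling = 0.5 (full sibs share both parents — two paths of length 2: r = 2·(1/2)^2 = 1/2).
r to a great-grandoffspring = 0.125 (three parent–offspring links: r = (1/2)^3 = 1/8).
r to a full niece or nephew = 1/4 (full aunt/uncle↔niece/nephew: two paths of length 3 through the shared grandparent pair: r = 2·(1/2)^3 = 1/4).
Summing one r·B term per recipient: 1·0.25·0.0511 + 1·0.5·0.41 + 3·0.125·0.142 + 1·0.25·0.304 = 0.347025.

0.347025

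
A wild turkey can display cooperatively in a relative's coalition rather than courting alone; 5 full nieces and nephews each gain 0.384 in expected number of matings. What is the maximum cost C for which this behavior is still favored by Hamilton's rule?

r to a full niece or nephew = 1/4 (full aunt/uncle↔niece/nephew: two paths of length 3 through the shared grandparent pair: r = 2·(1/2)^3 = 1/4).
Hamilton's rule: n·r·B > C, so the trait is favored while C < n·r·B = 5·0.25·0.384 = 0.48.

0.48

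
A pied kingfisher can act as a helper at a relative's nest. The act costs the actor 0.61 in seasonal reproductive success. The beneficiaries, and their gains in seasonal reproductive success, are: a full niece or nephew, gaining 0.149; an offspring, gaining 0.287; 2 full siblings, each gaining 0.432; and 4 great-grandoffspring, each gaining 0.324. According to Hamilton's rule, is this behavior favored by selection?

Hamilton's rule: the trait is favored when the sum of r·B over every recipient exceeds the actor's cost C.
r to a full niece or nephew = 1/4 (full aunt/uncle↔niece/nephew: two paths of length 3 through the shared grandparent pair: r = 2·(1/2)^3 = 1/4).
r to an offspring = 0.5 (one parent–offspring link: r = (1/2)^1 = 1/2).
r to a full sibling = 1/2 (full sibs share both parents — two paths of length 2: r = 2·(1/2)^2 = 1/2).
r to a great-grandoffspring = 0.125 (three parent–offspring links: r = (1/2)^3 = 1/8).
Summing one r·B term per recipient: 1·0.25·0.149 + 1·0.5·0.287 + 2·0.5·0.432 + 4·0.125·0.324 = 0.77475.
0.77475 > 0.61: the indirect benefit exceeds the cost.

Yes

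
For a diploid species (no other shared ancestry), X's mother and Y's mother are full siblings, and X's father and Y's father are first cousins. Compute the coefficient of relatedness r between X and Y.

0.15625

Relatedness sums over independent paths through distinct common ancestors.
X and Y are related in two ways: first cousins through their mothers (r = 1/8) and second cousins through their fathers (r = 1/32).
r = 1/8 + 1/32 = 0.15625.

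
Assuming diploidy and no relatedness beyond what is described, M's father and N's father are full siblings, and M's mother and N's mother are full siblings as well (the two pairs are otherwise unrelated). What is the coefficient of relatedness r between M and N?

Independent pedigree routes through distinct common ancestors add.
M and N are related in two ways: first cousins through their fathers (r = 1/8) and first cousins through their mothers (r = 1/8) — i.e. double first cousins.
r = 1/8 + 1/8 = 1/4 = 0.25.

0.25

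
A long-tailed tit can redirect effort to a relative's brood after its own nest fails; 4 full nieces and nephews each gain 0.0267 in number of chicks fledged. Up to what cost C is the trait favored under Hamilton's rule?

r to a full niece or nephew = 0.25 (full aunt/uncle↔niece/nephew: two paths of length 3 through the shared grandparent pair: r = 2·(1/2)^3 = 1/4).
Hamilton's rule: n·r·B > C, so the trait is favored while C < n·r·B = 4·0.25·0.0267 = 0.0267.

0.0267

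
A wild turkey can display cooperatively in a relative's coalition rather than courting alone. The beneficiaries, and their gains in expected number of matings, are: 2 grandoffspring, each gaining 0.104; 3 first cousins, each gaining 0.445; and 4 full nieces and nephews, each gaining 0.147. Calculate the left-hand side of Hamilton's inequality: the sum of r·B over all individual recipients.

0.365875

r to a grandoffspring = 1/4 (two parent–offspring links: r = (1/2)^2 = 1/4).
r to a first cousin = 0.125 (first cousins share one grandparent pair — two paths of length 4: r = 2·(1/2)^4 = 1/8).
r to a full niece or nephew = 1/4 (full aunt/uncle↔niece/nephew: two paths of length 3 through the shared grandparent pair: r = 2·(1/2)^3 = 1/4).
Summing one r·B term per recipient: 2·0.25·0.104 + 3·0.125·0.445 + 4·0.25·0.147 = 0.365875.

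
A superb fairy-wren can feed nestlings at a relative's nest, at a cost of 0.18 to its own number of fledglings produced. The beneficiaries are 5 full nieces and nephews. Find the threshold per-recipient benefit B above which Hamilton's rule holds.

0.144

r to a full niece or nephew = 1/4 (full aunt/uncle↔niece/nephew: two paths of length 3 through the shared grandparent pair: r = 2·(1/2)^3 = 1/4).
Hamilton's rule with n recipients of equal r: n·r·B > C, so B > C/(n·r) = 0.18/(5·0.25) = 0.144.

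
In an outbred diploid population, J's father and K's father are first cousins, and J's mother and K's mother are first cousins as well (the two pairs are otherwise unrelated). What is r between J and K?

With two independent routes of shared ancestry, r is the sum of the two contributions.
J and K are related in two ways: second cousins through their fathers (r = 1/32) and second cousins through their mothers (r = 1/32).
r = 1/32 + 1/32 = 1/16 = 0.0625.

0.0625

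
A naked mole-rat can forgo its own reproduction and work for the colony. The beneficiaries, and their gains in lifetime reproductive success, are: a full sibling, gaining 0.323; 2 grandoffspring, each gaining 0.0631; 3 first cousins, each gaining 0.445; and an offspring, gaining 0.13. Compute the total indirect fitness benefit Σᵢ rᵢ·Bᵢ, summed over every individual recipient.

r to a full sibling = 0.5 (full sibs share both parents — two paths of length 2: r = 2·(1/2)^2 = 1/2).
r to a grandoffspring = 0.25 (two parent–offspring links: r = (1/2)^2 = 1/4).
r to a first cousin = 0.125 (first cousins share one grandparent pair — two paths of length 4: r = 2·(1/2)^4 = 1/8).
r to an offspring = 0.5 (one parent–offspring link: r = (1/2)^1 = 1/2).
Summing one r·B term per recipient: 1·0.5·0.323 + 2·0.25·0.0631 + 3·0.125·0.445 + 1·0.5·0.13 = 0.424925.

0.424925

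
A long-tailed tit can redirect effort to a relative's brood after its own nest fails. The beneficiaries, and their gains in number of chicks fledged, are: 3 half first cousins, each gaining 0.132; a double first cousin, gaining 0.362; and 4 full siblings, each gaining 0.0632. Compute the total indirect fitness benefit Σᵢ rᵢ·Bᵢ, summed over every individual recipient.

0.24165

r to a half first cousin = 1/16 (half first cousins share one grandparent — one path of length 4: r = (1/2)^4 = 1/16).
r to a double first cousin = 0.25 (double first cousins share both grandparent pairs — four paths of length 4: r = 4·(1/2)^4 = 1/4).
r to a full sibling = 0.5 (full sibs share both parents — two paths of length 2: r = 2·(1/2)^2 = 1/2).
Summing one r·B term per recipient: 3·0.0625·0.132 + 1·0.25·0.362 + 4·0.5·0.0632 = 0.24165.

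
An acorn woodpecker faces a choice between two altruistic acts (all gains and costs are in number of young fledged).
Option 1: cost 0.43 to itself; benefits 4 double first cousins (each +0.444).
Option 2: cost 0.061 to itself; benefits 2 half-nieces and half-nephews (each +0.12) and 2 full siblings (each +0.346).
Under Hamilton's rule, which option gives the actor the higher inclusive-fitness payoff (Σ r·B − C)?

Option 1: r to a double first cousin = 0.25.
Option 1: Σ r·B − C = (4·0.25·0.444) − 0.43 = 0.014.
Option 2: r to a half-niece or half-nephew = 0.125.
Option 2: r to a full sibling = 0.5.
Option 2: Σ r·B − C = (2·0.125·0.12 + 2·0.5·0.346) − 0.061 = 0.315.
Option 2 has the higher net inclusive-fitness payoff.

Option 2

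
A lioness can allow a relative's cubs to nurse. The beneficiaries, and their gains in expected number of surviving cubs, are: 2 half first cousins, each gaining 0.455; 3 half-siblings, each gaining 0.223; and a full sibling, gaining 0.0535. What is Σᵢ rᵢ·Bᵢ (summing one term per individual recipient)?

0.250875

r to a half first cousin = 1/16 (half first cousins share one grandparent — one path of length 4: r = (1/2)^4 = 1/16).
r to a half-sibling = 1/4 (half-sibs share one parent — one path of length 2: r = (1/2)^2 = 1/4).
r to a full sibling = 0.5 (full sibs share both parents — two paths of length 2: r = 2·(1/2)^2 = 1/2).
Summing one r·B term per recipient: 2·0.0625·0.455 + 3·0.25·0.223 + 1·0.5·0.0535 = 0.250875.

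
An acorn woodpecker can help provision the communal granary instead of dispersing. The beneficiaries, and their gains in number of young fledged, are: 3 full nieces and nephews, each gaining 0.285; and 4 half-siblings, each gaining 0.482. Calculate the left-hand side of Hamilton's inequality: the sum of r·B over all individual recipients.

r to a full niece or nephew = 0.25 (full aunt/uncle↔niece/nephew: two paths of length 3 through the shared grandparent pair: r = 2·(1/2)^3 = 1/4).
r to a half-sibling = 1/4 (half-sibs share one parent — one path of length 2: r = (1/2)^2 = 1/4).
Summing one r·B term per recipient: 3·0.25·0.285 + 4·0.25·0.482 = 0.69575.

0.69575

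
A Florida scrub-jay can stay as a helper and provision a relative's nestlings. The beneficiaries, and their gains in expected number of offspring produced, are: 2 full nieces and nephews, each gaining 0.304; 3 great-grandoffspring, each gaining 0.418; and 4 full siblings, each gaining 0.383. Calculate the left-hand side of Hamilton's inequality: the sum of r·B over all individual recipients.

1.07475

r to a full niece or nephew = 0.25 (full aunt/uncle↔niece/nephew: two paths of length 3 through the shared grandparent pair: r = 2·(1/2)^3 = 1/4).
r to a great-grandoffspring = 0.125 (three parent–offspring links: r = (1/2)^3 = 1/8).
r to a full sibling = 0.5 (full sibs share both parents — two paths of length 2: r = 2·(1/2)^2 = 1/2).
Summing one r·B term per recipient: 2·0.25·0.304 + 3·0.125·0.418 + 4·0.5·0.383 = 1.07475.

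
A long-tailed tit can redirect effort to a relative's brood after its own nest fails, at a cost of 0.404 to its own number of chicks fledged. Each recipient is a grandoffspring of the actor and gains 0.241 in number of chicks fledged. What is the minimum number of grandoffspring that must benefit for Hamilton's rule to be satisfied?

7

r to a grandoffspring = 0.25 (two parent–offspring links: r = (1/2)^2 = 1/4).
Hamilton's rule: n·r·B > C  ⇒  n > C/(r·B) = 0.404/(0.25·0.241) = 6.705.
The smallest integer exceeding 6.705 is 7.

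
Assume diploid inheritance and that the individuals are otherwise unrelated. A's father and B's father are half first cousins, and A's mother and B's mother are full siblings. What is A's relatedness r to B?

0.140625

Relatedness sums over independent paths through distinct common ancestors.
A and B are related in two ways: half second cousins through their fathers (r = 1/64) and first cousins through their mothers (r = 1/8).
r = 1/64 + 1/8 = 0.140625.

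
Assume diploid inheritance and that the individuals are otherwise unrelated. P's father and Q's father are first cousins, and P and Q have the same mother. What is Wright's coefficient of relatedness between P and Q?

With two independent routes of shared ancestry, r is the sum of the two contributions.
P and Q are related in two ways: second cousins through their fathers (r = 1/32) and half-sibs through their shared mother (r = 1/4).
r = 1/32 + 1/4 = 9/32 = 0.28125.

0.28125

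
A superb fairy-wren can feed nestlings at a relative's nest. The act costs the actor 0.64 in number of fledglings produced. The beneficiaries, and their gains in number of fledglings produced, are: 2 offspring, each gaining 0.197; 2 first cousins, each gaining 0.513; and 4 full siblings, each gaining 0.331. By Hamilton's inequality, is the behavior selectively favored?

Hamilton's rule: the trait is favored when the sum of r·B over every recipient exceeds the actor's cost C.
r to an offspring = 1/2 (one parent–offspring link: r = (1/2)^1 = 1/2).
r to a first cousin = 0.125 (first cousins share one grandparent pair — two paths of length 4: r = 2·(1/2)^4 = 1/8).
r to a full sibling = 1/2 (full sibs share both parents — two paths of length 2: r = 2·(1/2)^2 = 1/2).
Summing one r·B term per recipient: 2·0.5·0.197 + 2·0.125·0.513 + 4·0.5·0.331 = 0.98725.
0.98725 > 0.64: the indirect benefit exceeds the cost.

Yes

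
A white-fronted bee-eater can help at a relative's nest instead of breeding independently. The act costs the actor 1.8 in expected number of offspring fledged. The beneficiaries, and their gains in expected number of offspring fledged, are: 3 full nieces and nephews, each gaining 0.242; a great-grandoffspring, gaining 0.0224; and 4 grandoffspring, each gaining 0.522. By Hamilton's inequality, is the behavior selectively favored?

Hamilton's rule: the trait is favored when the sum of r·B over every recipient exceeds the actor's cost C.
r to a full niece or nephew = 1/4 (full aunt/uncle↔niece/nephew: two paths of length 3 through the shared grandparent pair: r = 2·(1/2)^3 = 1/4).
r to a great-grandoffspring = 0.125 (three parent–offspring links: r = (1/2)^3 = 1/8).
r to a grandoffspring = 0.25 (two parent–offspring links: r = (1/2)^2 = 1/4).
Summing one r·B term per recipient: 3·0.25·0.242 + 1·0.125·0.0224 + 4·0.25·0.522 = 0.7063.
0.7063 < 1.8: the indirect benefit is less than the cost.

No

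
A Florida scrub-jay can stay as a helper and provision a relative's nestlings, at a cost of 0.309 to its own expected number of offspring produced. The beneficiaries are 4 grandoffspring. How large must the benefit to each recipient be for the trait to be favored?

r to a grandoffspring = 1/4 (two parent–offspring links: r = (1/2)^2 = 1/4).
Hamilton's rule with n recipients of equal r: n·r·B > C, so B > C/(n·r) = 0.309/(4·0.25) = 0.309.

0.309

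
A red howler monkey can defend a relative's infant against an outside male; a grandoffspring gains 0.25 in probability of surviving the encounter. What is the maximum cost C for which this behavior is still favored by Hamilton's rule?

r to a grandoffspring = 0.25 (two parent–offspring links: r = (1/2)^2 = 1/4).
Hamilton's rule: n·r·B > C, so the trait is favored while C < n·r·B = 1·0.25·0.25 = 0.0625.

0.0625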